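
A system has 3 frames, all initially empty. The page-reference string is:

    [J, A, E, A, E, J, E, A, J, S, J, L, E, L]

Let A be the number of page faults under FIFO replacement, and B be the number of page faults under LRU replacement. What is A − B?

Under FIFO: F F F . . . . . . F F F F . → 7 faults.
Under LRU: F F F . . . . . . F . F F . → 6 faults.
A − B = 7 − 6 = 1.

1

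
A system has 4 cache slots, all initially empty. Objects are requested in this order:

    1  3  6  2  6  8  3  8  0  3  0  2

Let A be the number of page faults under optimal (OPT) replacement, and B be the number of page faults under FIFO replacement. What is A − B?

-1

Under OPT: F F F F . F . . F . . . → 6 faults.
Under FIFO: F F F F . F . . F F . . → 7 faults.
A − B = 6 − 7 = -1.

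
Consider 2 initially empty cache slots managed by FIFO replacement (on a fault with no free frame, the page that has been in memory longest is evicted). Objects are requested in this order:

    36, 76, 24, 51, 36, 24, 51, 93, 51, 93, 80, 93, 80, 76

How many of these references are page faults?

10

36 -> miss, frames {36}
76 -> miss, frames {36,76}
24 -> miss, evict 36, frames {76,24}
51 -> miss, evict 76, frames {24,51}
36 -> miss, evict 24, frames {51,36}
24 -> miss, evict 51, frames {36,24}
51 -> miss, evict 36, frames {24,51}
93 -> miss, evict 24, frames {51,93}
51 -> hit
93 -> hit
80 -> miss, evict 51, frames {93,80}
93 -> hit
80 -> hit
76 -> miss, evict 93, frames {80,76}
Page faults: 10.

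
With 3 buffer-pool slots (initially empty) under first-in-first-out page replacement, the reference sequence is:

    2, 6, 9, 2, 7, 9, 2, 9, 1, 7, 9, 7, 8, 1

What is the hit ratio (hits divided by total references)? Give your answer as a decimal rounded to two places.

2: fault, frames (2)
6: fault, frames (2 6)
9: fault, frames (2 6 9)
2: hit
7: fault, evict 2, frames (6 9 7)
9: hit
2: fault, evict 6, frames (9 7 2)
9: hit
1: fault, evict 9, frames (7 2 1)
7: hit
9: fault, evict 7, frames (2 1 9)
7: fault, evict 2, frames (1 9 7)
8: fault, evict 1, frames (9 7 8)
1: fault, evict 9, frames (7 8 1)
Hits: 4 of 14 references → 4/14 = 0.2857.

0.29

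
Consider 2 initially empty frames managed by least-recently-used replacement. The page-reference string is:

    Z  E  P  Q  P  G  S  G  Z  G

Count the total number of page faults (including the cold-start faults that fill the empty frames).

7

Z -> miss, frames [Z]
E -> miss, frames [Z, E]
P -> miss, evict Z, frames [E, P]
Q -> miss, evict E, frames [P, Q]
P -> hit
G -> miss, evict Q, frames [P, G]
S -> miss, evict P, frames [G, S]
G -> hit
Z -> miss, evict S, frames [G, Z]
G -> hit
Page faults: 7.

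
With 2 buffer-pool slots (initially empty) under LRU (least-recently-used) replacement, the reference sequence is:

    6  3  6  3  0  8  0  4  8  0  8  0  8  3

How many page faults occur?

6: miss, frames [6]
3: miss, frames [6, 3]
6: hit
3: hit
0: miss, evict 6, frames [3, 0]
8: miss, evict 3, frames [0, 8]
0: hit
4: miss, evict 8, frames [0, 4]
8: miss, evict 0, frames [4, 8]
0: miss, evict 4, frames [8, 0]
8: hit
0: hit
8: hit
3: miss, evict 0, frames [8, 3]
Page faults: 8.

8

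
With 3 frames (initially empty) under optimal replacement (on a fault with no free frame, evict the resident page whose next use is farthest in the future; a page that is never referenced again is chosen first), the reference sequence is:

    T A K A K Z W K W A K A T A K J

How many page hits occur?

T → miss, frames {T}
A → miss, frames {T,A}
K → miss, frames {T,A,K}
A → hit
K → hit
Z → miss, evict T, frames {A,K,Z}
W → miss, evict Z, frames {A,K,W}
K → hit
W → hit
A → hit
K → hit
A → hit
T → miss, evict W, frames {A,K,T}
A → hit
K → hit
J → miss, evict T, frames {A,K,J}
Hits: 9.

9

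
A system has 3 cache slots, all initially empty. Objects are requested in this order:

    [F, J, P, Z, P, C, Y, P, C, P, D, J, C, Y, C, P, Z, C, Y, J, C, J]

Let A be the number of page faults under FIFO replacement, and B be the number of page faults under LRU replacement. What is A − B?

2

Under FIFO: F F F F . F F F . . F F F F . F F F F F . . → 16 faults.
Under LRU: F F F F . F F . . . F F F F . F F . F F . . → 14 faults.
A − B = 16 − 14 = 2.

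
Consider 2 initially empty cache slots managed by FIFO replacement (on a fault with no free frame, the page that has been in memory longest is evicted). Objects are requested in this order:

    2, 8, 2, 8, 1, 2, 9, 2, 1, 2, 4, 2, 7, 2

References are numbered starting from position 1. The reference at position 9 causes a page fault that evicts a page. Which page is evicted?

2

pos 1: 2 → miss, frames [2]
pos 2: 8 → miss, frames [2, 8]
pos 3: 2 → hit
pos 4: 8 → hit
pos 5: 1 → miss, evict 2, frames [8, 1]
pos 6: 2 → miss, evict 8, frames [1, 2]
pos 7: 9 → miss, evict 1, frames [2, 9]
pos 8: 2 → hit
pos 9: 1 → miss, evict 2, frames [9, 1]
At position 9, page 2 is evicted.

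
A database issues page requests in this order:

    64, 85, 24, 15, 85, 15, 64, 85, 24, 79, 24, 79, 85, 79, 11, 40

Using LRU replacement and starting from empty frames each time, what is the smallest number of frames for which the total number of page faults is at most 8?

4

f=1: 16 faults
f=2: 12 faults
f=3: 9 faults
f=4: 7 faults
f=5: 7 faults
f=6: 7 faults
f=7: 7 faults
Smallest f with faults ≤ 8 is 4.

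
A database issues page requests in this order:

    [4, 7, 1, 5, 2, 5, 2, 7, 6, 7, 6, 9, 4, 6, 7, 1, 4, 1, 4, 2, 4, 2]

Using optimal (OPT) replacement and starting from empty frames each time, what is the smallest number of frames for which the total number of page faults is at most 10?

f=1: 22 faults
f=2: 12 faults
f=3: 10 faults
f=4: 9 faults
f=5: 8 faults
f=6: 7 faults
f=7: 7 faults
Smallest f with faults ≤ 10 is 3.

3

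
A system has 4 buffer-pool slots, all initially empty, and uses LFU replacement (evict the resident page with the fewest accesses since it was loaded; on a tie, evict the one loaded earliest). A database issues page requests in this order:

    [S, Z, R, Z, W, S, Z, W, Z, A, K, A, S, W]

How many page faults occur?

S: fault, frames {S}
Z: fault, frames {S,Z}
R: fault, frames {S,Z,R}
Z: hit
W: fault, frames {S,Z,R,W}
S: hit
Z: hit
W: hit
Z: hit
A: fault, evict R, frames {S,Z,W,A}
K: fault, evict A, frames {S,Z,W,K}
A: fault, evict K, frames {S,Z,W,A}
S: hit
W: hit
Page faults: 7.

7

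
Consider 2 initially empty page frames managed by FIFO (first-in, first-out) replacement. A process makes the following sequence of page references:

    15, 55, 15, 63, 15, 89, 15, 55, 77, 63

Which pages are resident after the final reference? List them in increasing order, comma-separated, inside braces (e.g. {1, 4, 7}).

{63, 77}

15: miss, frames [15]
55: miss, frames [15, 55]
15: hit
63: miss, evict 15, frames [55, 63]
15: miss, evict 55, frames [63, 15]
89: miss, evict 63, frames [15, 89]
15: hit
55: miss, evict 15, frames [89, 55]
77: miss, evict 89, frames [55, 77]
63: miss, evict 55, frames [77, 63]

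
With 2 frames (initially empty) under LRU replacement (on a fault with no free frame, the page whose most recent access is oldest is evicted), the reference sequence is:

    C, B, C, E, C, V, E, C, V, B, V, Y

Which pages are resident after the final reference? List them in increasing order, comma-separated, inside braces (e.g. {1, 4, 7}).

{V, Y}

C -> fault, frames [C]
B -> fault, frames [C, B]
C -> hit
E -> fault, evict B, frames [C, E]
C -> hit
V -> fault, evict E, frames [C, V]
E -> fault, evict C, frames [V, E]
C -> fault, evict V, frames [E, C]
V -> fault, evict E, frames [C, V]
B -> fault, evict C, frames [V, B]
V -> hit
Y -> fault, evict B, frames [V, Y]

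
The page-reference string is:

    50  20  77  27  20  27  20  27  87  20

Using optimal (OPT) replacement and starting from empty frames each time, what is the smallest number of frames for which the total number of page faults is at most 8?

f=1: 10 faults
f=2: 5 faults
f=3: 5 faults
f=4: 5 faults
f=5: 5 faults
Smallest f with faults ≤ 8 is 2.

2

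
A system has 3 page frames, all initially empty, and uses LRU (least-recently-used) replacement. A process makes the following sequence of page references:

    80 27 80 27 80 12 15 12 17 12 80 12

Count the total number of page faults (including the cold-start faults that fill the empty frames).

6

80 → miss, frames {80}
27 → miss, frames {80,27}
80 → hit
27 → hit
80 → hit
12 → miss, frames {27,80,12}
15 → miss, evict 27, frames {80,12,15}
12 → hit
17 → miss, evict 80, frames {15,12,17}
12 → hit
80 → miss, evict 15, frames {17,12,80}
12 → hit
Page faults: 6.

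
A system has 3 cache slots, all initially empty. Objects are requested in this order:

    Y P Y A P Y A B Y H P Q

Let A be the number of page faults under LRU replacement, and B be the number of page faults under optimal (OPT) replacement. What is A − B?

Under LRU: F F . F . . . F . F F F → 7 faults.
Under OPT: F F . F . . . F . F . F → 6 faults.
A − B = 7 − 6 = 1.

1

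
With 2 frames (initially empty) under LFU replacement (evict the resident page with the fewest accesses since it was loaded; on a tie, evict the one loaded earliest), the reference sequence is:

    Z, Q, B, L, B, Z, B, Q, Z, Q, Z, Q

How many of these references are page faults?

Z → fault, frames (Z)
Q → fault, frames (Z Q)
B → fault, evict Z, frames (Q B)
L → fault, evict Q, frames (B L)
B → hit
Z → fault, evict L, frames (B Z)
B → hit
Q → fault, evict Z, frames (B Q)
Z → fault, evict Q, frames (B Z)
Q → fault, evict Z, frames (B Q)
Z → fault, evict Q, frames (B Z)
Q → fault, evict Z, frames (B Q)
Page faults: 10.

10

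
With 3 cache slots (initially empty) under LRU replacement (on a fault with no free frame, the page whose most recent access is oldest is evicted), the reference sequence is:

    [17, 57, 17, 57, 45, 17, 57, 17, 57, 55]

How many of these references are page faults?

17 → fault, frames (17)
57 → fault, frames (17 57)
17 → hit
57 → hit
45 → fault, frames (17 57 45)
17 → hit
57 → hit
17 → hit
57 → hit
55 → fault, evict 45, frames (17 57 55)
Page faults: 4.

4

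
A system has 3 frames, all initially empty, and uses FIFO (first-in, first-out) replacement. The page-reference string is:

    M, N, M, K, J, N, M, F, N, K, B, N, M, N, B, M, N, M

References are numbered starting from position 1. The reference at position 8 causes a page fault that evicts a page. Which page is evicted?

pos 1: M: miss, frames {M}
pos 2: N: miss, frames {M,N}
pos 3: M: hit
pos 4: K: miss, frames {M,N,K}
pos 5: J: miss, evict M, frames {N,K,J}
pos 6: N: hit
pos 7: M: miss, evict N, frames {K,J,M}
pos 8: F: miss, evict K, frames {J,M,F}
At position 8, page K is evicted.

K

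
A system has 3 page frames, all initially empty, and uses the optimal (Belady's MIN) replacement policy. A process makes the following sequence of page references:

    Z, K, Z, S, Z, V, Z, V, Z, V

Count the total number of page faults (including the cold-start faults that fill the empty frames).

Z → miss, frames (Z)
K → miss, frames (Z K)
Z → hit
S → miss, frames (Z K S)
Z → hit
V → miss, evict S, frames (Z K V)
Z → hit
V → hit
Z → hit
V → hit
Page faults: 4.

4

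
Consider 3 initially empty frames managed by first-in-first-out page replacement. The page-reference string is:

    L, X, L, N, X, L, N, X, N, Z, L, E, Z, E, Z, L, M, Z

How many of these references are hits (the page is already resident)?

10

L → miss, frames [L]
X → miss, frames [L, X]
L → hit
N → miss, frames [L, X, N]
X → hit
L → hit
N → hit
X → hit
N → hit
Z → miss, evict L, frames [X, N, Z]
L → miss, evict X, frames [N, Z, L]
E → miss, evict N, frames [Z, L, E]
Z → hit
E → hit
Z → hit
L → hit
M → miss, evict Z, frames [L, E, M]
Z → miss, evict L, frames [E, M, Z]
Hits: 10.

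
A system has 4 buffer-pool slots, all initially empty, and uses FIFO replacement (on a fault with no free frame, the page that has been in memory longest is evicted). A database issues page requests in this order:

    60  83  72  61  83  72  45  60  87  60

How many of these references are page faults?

60: miss, frames {60}
83: miss, frames {60,83}
72: miss, frames {60,83,72}
61: miss, frames {60,83,72,61}
83: hit
72: hit
45: miss, evict 60, frames {83,72,61,45}
60: miss, evict 83, frames {72,61,45,60}
87: miss, evict 72, frames {61,45,60,87}
60: hit
Page faults: 7.

7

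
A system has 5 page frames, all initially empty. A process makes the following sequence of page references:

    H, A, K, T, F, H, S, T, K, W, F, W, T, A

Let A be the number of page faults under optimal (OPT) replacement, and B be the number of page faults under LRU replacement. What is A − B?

-2

Under OPT: F F F F F . F . . F . . . . → 7 faults.
Under LRU: F F F F F . F . . F F . . F → 9 faults.
A − B = 7 − 9 = -2.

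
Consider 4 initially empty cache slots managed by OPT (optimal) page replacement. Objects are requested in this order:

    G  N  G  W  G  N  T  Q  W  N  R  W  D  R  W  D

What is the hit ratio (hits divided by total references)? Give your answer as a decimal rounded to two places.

G -> fault, frames [G]
N -> fault, frames [G, N]
G -> hit
W -> fault, frames [G, N, W]
G -> hit
N -> hit
T -> fault, frames [G, N, W, T]
Q -> fault, evict T, frames [G, N, W, Q]
W -> hit
N -> hit
R -> fault, evict Q, frames [G, N, W, R]
W -> hit
D -> fault, evict N, frames [G, W, R, D]
R -> hit
W -> hit
D -> hit
Hits: 9 of 16 references → 9/16 = 0.5625.

0.56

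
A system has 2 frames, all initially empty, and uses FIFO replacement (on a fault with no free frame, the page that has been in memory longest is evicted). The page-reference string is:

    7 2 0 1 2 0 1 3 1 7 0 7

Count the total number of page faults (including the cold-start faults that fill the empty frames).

7 → miss, frames [7]
2 → miss, frames [7, 2]
0 → miss, evict 7, frames [2, 0]
1 → miss, evict 2, frames [0, 1]
2 → miss, evict 0, frames [1, 2]
0 → miss, evict 1, frames [2, 0]
1 → miss, evict 2, frames [0, 1]
3 → miss, evict 0, frames [1, 3]
1 → hit
7 → miss, evict 1, frames [3, 7]
0 → miss, evict 3, frames [7, 0]
7 → hit
Page faults: 10.

10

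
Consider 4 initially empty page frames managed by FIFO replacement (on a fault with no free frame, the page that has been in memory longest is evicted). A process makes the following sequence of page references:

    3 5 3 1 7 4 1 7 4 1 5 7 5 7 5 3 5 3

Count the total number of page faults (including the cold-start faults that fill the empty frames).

3: miss, frames {3}
5: miss, frames {3,5}
3: hit
1: miss, frames {3,5,1}
7: miss, frames {3,5,1,7}
4: miss, evict 3, frames {5,1,7,4}
1: hit
7: hit
4: hit
1: hit
5: hit
7: hit
5: hit
7: hit
5: hit
3: miss, evict 5, frames {1,7,4,3}
5: miss, evict 1, frames {7,4,3,5}
3: hit
Page faults: 7.

7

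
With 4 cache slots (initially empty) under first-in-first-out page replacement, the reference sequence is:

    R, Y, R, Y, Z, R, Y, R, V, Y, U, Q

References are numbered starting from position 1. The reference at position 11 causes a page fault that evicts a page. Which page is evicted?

R

pos 1: R → fault, frames {R}
pos 2: Y → fault, frames {R,Y}
pos 3: R → hit
pos 4: Y → hit
pos 5: Z → fault, frames {R,Y,Z}
pos 6: R → hit
pos 7: Y → hit
pos 8: R → hit
pos 9: V → fault, frames {R,Y,Z,V}
pos 10: Y → hit
pos 11: U → fault, evict R, frames {Y,Z,V,U}
At position 11, page R is evicted.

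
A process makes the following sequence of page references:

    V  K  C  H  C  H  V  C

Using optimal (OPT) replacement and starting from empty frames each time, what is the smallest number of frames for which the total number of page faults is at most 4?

f=1: 8 faults
f=2: 5 faults
f=3: 4 faults
f=4: 4 faults
Smallest f with faults ≤ 4 is 3.

3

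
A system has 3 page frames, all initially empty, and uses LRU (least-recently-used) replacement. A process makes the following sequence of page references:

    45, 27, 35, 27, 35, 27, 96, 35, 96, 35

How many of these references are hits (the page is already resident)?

6

45 → fault, frames [45]
27 → fault, frames [45, 27]
35 → fault, frames [45, 27, 35]
27 → hit
35 → hit
27 → hit
96 → fault, evict 45, frames [35, 27, 96]
35 → hit
96 → hit
35 → hit
Hits: 6.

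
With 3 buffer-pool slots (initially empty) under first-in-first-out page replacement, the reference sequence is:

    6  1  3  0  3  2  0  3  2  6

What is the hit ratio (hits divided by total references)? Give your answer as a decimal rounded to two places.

6 -> fault, frames [6]
1 -> fault, frames [6, 1]
3 -> fault, frames [6, 1, 3]
0 -> fault, evict 6, frames [1, 3, 0]
3 -> hit
2 -> fault, evict 1, frames [3, 0, 2]
0 -> hit
3 -> hit
2 -> hit
6 -> fault, evict 3, frames [0, 2, 6]
Hits: 4 of 10 references → 4/10 = 0.4000.

0.40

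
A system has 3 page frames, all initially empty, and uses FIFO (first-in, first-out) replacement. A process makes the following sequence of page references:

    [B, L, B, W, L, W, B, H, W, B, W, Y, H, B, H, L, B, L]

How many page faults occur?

B → fault, frames [B]
L → fault, frames [B, L]
B → hit
W → fault, frames [B, L, W]
L → hit
W → hit
B → hit
H → fault, evict B, frames [L, W, H]
W → hit
B → fault, evict L, frames [W, H, B]
W → hit
Y → fault, evict W, frames [H, B, Y]
H → hit
B → hit
H → hit
L → fault, evict H, frames [B, Y, L]
B → hit
L → hit
Page faults: 7.

7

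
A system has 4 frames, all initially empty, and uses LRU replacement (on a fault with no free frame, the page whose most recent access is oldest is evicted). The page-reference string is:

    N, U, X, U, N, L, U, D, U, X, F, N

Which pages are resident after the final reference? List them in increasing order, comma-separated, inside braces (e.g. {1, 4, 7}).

N -> miss, frames {N}
U -> miss, frames {N,U}
X -> miss, frames {N,U,X}
U -> hit
N -> hit
L -> miss, frames {X,U,N,L}
U -> hit
D -> miss, evict X, frames {N,L,U,D}
U -> hit
X -> miss, evict N, frames {L,D,U,X}
F -> miss, evict L, frames {D,U,X,F}
N -> miss, evict D, frames {U,X,F,N}

{F, N, U, X}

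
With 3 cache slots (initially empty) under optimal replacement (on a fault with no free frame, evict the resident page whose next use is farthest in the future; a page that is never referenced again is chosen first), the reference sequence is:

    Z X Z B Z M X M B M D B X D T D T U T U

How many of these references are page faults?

7

Z: fault, frames {Z}
X: fault, frames {Z,X}
Z: hit
B: fault, frames {Z,X,B}
Z: hit
M: fault, evict Z, frames {X,B,M}
X: hit
M: hit
B: hit
M: hit
D: fault, evict M, frames {X,B,D}
B: hit
X: hit
D: hit
T: fault, evict B, frames {X,D,T}
D: hit
T: hit
U: fault, evict D, frames {X,T,U}
T: hit
U: hit
Page faults: 7.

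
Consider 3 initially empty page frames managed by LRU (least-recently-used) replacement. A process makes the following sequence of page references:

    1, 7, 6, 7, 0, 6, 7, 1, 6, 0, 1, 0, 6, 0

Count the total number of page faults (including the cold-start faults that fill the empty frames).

6

1: fault, frames {1}
7: fault, frames {1,7}
6: fault, frames {1,7,6}
7: hit
0: fault, evict 1, frames {6,7,0}
6: hit
7: hit
1: fault, evict 0, frames {6,7,1}
6: hit
0: fault, evict 7, frames {1,6,0}
1: hit
0: hit
6: hit
0: hit
Page faults: 6.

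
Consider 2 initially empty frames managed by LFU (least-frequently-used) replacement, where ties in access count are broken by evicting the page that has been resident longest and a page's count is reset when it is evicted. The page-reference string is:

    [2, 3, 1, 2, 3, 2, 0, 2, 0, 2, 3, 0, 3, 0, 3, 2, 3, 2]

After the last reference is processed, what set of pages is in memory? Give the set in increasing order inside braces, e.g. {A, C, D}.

2: fault, frames (2)
3: fault, frames (2 3)
1: fault, evict 2, frames (3 1)
2: fault, evict 3, frames (1 2)
3: fault, evict 1, frames (2 3)
2: hit
0: fault, evict 3, frames (2 0)
2: hit
0: hit
2: hit
3: fault, evict 0, frames (2 3)
0: fault, evict 3, frames (2 0)
3: fault, evict 0, frames (2 3)
0: fault, evict 3, frames (2 0)
3: fault, evict 0, frames (2 3)
2: hit
3: hit
2: hit

{2, 3}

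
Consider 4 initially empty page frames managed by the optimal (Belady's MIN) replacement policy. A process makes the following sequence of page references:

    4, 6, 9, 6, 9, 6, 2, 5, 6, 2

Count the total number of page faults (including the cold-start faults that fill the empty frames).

4 → fault, frames [4]
6 → fault, frames [4, 6]
9 → fault, frames [4, 6, 9]
6 → hit
9 → hit
6 → hit
2 → fault, frames [4, 6, 9, 2]
5 → fault, evict 9, frames [4, 6, 2, 5]
6 → hit
2 → hit
Page faults: 5.

5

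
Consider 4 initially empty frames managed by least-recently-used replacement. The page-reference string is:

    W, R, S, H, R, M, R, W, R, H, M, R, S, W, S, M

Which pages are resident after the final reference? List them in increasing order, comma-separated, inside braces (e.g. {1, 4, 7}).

{M, R, S, W}

W → miss, frames [W]
R → miss, frames [W, R]
S → miss, frames [W, R, S]
H → miss, frames [W, R, S, H]
R → hit
M → miss, evict W, frames [S, H, R, M]
R → hit
W → miss, evict S, frames [H, M, R, W]
R → hit
H → hit
M → hit
R → hit
S → miss, evict W, frames [H, M, R, S]
W → miss, evict H, frames [M, R, S, W]
S → hit
M → hit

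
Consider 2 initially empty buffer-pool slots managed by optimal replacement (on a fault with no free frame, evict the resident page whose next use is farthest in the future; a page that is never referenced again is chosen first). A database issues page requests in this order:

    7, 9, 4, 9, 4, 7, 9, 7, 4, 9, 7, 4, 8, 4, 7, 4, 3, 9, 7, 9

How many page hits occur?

7 -> miss, frames (7)
9 -> miss, frames (7 9)
4 -> miss, evict 7, frames (9 4)
9 -> hit
4 -> hit
7 -> miss, evict 4, frames (9 7)
9 -> hit
7 -> hit
4 -> miss, evict 7, frames (9 4)
9 -> hit
7 -> miss, evict 9, frames (4 7)
4 -> hit
8 -> miss, evict 7, frames (4 8)
4 -> hit
7 -> miss, evict 8, frames (4 7)
4 -> hit
3 -> miss, evict 4, frames (7 3)
9 -> miss, evict 3, frames (7 9)
7 -> hit
9 -> hit
Hits: 10.

10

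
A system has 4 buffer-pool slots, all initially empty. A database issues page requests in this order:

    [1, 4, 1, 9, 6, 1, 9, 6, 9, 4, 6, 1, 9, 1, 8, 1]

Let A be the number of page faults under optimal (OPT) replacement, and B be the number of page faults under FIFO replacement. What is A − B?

-1

Under OPT: F F . F F . . . . . . . . . F . → 5 faults.
Under FIFO: F F . F F . . . . . . . . . F F → 6 faults.
A − B = 5 − 6 = -1.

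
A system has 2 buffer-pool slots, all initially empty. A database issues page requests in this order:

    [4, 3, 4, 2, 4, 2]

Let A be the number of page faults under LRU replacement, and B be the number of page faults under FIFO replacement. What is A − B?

-1

Under LRU: F F . F . . → 3 faults.
Under FIFO: F F . F F . → 4 faults.
A − B = 3 − 4 = -1.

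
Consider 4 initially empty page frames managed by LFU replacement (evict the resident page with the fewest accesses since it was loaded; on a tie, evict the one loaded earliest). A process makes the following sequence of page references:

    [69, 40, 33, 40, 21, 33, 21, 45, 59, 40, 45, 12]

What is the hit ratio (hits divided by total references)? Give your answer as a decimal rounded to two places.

0.33

69: miss, frames {69}
40: miss, frames {69,40}
33: miss, frames {69,40,33}
40: hit
21: miss, frames {69,40,33,21}
33: hit
21: hit
45: miss, evict 69, frames {40,33,21,45}
59: miss, evict 45, frames {40,33,21,59}
40: hit
45: miss, evict 59, frames {40,33,21,45}
12: miss, evict 45, frames {40,33,21,12}
Hits: 4 of 12 references → 4/12 = 0.3333.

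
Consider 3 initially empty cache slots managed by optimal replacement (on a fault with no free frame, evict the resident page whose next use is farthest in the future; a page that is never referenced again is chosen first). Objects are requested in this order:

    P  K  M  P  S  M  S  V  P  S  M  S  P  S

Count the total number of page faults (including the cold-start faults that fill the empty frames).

P -> fault, frames {P}
K -> fault, frames {P,K}
M -> fault, frames {P,K,M}
P -> hit
S -> fault, evict K, frames {P,M,S}
M -> hit
S -> hit
V -> fault, evict M, frames {P,S,V}
P -> hit
S -> hit
M -> fault, evict V, frames {P,S,M}
S -> hit
P -> hit
S -> hit
Page faults: 6.

6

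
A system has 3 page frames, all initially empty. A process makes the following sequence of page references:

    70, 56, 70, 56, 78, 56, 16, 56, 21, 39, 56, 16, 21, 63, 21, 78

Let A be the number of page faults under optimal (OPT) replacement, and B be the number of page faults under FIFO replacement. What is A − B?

-2

Under OPT: F F . . F . F . F F . . F F . F → 9 faults.
Under FIFO: F F . . F . F . F F F F F F . F → 11 faults.
A − B = 9 − 11 = -2.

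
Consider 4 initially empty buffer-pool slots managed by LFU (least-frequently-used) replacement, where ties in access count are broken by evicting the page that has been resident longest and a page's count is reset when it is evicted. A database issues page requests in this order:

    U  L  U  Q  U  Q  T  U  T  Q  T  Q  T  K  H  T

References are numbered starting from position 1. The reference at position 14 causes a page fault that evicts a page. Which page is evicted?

L

pos 1: U -> miss, frames [U]
pos 2: L -> miss, frames [U, L]
pos 3: U -> hit
pos 4: Q -> miss, frames [U, L, Q]
pos 5: U -> hit
pos 6: Q -> hit
pos 7: T -> miss, frames [U, L, Q, T]
pos 8: U -> hit
pos 9: T -> hit
pos 10: Q -> hit
pos 11: T -> hit
pos 12: Q -> hit
pos 13: T -> hit
pos 14: K -> miss, evict L, frames [U, Q, T, K]
At position 14, page L is evicted.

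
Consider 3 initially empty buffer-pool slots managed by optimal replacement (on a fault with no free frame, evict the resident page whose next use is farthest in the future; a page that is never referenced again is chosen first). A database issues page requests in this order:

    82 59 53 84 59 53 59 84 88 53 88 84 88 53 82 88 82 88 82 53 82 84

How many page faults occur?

82 → miss, frames (82)
59 → miss, frames (82 59)
53 → miss, frames (82 59 53)
84 → miss, evict 82, frames (59 53 84)
59 → hit
53 → hit
59 → hit
84 → hit
88 → miss, evict 59, frames (53 84 88)
53 → hit
88 → hit
84 → hit
88 → hit
53 → hit
82 → miss, evict 84, frames (53 88 82)
88 → hit
82 → hit
88 → hit
82 → hit
53 → hit
82 → hit
84 → miss, evict 82, frames (53 88 84)
Page faults: 7.

7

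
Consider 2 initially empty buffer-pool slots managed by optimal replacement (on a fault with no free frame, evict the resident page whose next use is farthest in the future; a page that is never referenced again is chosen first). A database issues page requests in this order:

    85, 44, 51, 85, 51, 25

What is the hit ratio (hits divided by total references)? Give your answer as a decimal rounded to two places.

0.33

85: miss, frames {85}
44: miss, frames {85,44}
51: miss, evict 44, frames {85,51}
85: hit
51: hit
25: miss, evict 51, frames {85,25}
Hits: 2 of 6 references → 2/6 = 0.3333.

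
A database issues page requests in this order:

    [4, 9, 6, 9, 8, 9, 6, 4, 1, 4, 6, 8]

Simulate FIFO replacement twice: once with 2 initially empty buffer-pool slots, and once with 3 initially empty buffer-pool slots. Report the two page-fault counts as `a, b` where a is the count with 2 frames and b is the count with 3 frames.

2 frames: F F F . F F F F F . F F → 10 faults.
3 frames: F F F . F . . F F . F F → 8 faults.
8 < 10: adding a frame reduced faults, as is typical.

10, 8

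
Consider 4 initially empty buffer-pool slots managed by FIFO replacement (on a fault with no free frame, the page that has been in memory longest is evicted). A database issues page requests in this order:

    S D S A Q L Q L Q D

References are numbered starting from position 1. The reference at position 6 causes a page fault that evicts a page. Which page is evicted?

S

pos 1: S -> miss, frames [S]
pos 2: D -> miss, frames [S, D]
pos 3: S -> hit
pos 4: A -> miss, frames [S, D, A]
pos 5: Q -> miss, frames [S, D, A, Q]
pos 6: L -> miss, evict S, frames [D, A, Q, L]
At position 6, page S is evicted.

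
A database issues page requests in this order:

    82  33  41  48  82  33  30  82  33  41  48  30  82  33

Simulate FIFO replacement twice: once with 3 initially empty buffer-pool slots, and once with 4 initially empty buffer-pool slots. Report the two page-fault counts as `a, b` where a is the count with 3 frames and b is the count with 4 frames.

3 frames: F F F F F F F . . F F . F F → 11 faults.
4 frames: F F F F . . F F F F F F F F → 12 faults.
12 > 11: adding a frame increased faults — Belady's anomaly.

11, 12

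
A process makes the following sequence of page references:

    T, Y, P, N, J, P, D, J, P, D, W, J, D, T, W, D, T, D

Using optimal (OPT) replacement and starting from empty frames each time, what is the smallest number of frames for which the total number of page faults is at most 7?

f=1: 18 faults
f=2: 12 faults
f=3: 8 faults
f=4: 7 faults
f=5: 7 faults
f=6: 7 faults
f=7: 7 faults
Smallest f with faults ≤ 7 is 4.

4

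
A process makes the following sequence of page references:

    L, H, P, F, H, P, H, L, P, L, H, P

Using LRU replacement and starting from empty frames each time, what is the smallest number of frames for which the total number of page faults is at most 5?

f=1: 12 faults
f=2: 10 faults
f=3: 5 faults
f=4: 4 faults
Smallest f with faults ≤ 5 is 3.

3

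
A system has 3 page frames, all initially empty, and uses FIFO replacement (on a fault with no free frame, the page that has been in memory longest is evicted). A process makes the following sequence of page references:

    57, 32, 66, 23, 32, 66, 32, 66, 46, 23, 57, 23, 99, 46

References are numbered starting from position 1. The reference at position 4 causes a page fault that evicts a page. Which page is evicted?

57

pos 1: 57: fault, frames {57}
pos 2: 32: fault, frames {57,32}
pos 3: 66: fault, frames {57,32,66}
pos 4: 23: fault, evict 57, frames {32,66,23}
At position 4, page 57 is evicted.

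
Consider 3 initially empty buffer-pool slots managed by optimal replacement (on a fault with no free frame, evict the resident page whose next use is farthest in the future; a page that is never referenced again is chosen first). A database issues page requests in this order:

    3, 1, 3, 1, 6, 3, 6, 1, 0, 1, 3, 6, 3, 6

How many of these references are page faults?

3 -> fault, frames (3)
1 -> fault, frames (3 1)
3 -> hit
1 -> hit
6 -> fault, frames (3 1 6)
3 -> hit
6 -> hit
1 -> hit
0 -> fault, evict 6, frames (3 1 0)
1 -> hit
3 -> hit
6 -> fault, evict 0, frames (3 1 6)
3 -> hit
6 -> hit
Page faults: 5.

5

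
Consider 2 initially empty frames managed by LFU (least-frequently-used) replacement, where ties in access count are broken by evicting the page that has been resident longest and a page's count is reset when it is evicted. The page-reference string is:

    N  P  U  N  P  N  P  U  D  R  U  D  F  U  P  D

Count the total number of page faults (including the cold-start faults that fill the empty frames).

N → miss, frames {N}
P → miss, frames {N,P}
U → miss, evict N, frames {P,U}
N → miss, evict P, frames {U,N}
P → miss, evict U, frames {N,P}
N → hit
P → hit
U → miss, evict N, frames {P,U}
D → miss, evict U, frames {P,D}
R → miss, evict D, frames {P,R}
U → miss, evict R, frames {P,U}
D → miss, evict U, frames {P,D}
F → miss, evict D, frames {P,F}
U → miss, evict F, frames {P,U}
P → hit
D → miss, evict U, frames {P,D}
Page faults: 13.

13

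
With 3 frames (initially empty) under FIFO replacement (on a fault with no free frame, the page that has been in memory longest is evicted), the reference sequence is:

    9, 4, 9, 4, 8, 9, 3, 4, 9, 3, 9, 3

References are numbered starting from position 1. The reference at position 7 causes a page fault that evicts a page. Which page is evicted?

9

pos 1: 9 → miss, frames [9]
pos 2: 4 → miss, frames [9, 4]
pos 3: 9 → hit
pos 4: 4 → hit
pos 5: 8 → miss, frames [9, 4, 8]
pos 6: 9 → hit
pos 7: 3 → miss, evict 9, frames [4, 8, 3]
At position 7, page 9 is evicted.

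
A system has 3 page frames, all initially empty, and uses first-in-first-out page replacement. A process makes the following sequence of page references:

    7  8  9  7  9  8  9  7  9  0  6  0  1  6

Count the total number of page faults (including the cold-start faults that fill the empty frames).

6

7: miss, frames (7)
8: miss, frames (7 8)
9: miss, frames (7 8 9)
7: hit
9: hit
8: hit
9: hit
7: hit
9: hit
0: miss, evict 7, frames (8 9 0)
6: miss, evict 8, frames (9 0 6)
0: hit
1: miss, evict 9, frames (0 6 1)
6: hit
Page faults: 6.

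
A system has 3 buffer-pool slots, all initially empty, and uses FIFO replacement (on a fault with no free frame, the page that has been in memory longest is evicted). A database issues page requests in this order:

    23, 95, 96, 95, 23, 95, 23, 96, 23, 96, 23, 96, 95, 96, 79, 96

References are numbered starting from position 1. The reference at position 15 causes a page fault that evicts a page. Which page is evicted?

23

pos 1: 23 -> miss, frames {23}
pos 2: 95 -> miss, frames {23,95}
pos 3: 96 -> miss, frames {23,95,96}
pos 4: 95 -> hit
pos 5: 23 -> hit
pos 6: 95 -> hit
pos 7: 23 -> hit
pos 8: 96 -> hit
pos 9: 23 -> hit
pos 10: 96 -> hit
pos 11: 23 -> hit
pos 12: 96 -> hit
pos 13: 95 -> hit
pos 14: 96 -> hit
pos 15: 79 -> miss, evict 23, frames {95,96,79}
At position 15, page 23 is evicted.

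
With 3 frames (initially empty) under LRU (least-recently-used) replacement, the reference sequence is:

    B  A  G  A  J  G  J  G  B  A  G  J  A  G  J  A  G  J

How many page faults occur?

B -> miss, frames [B]
A -> miss, frames [B, A]
G -> miss, frames [B, A, G]
A -> hit
J -> miss, evict B, frames [G, A, J]
G -> hit
J -> hit
G -> hit
B -> miss, evict A, frames [J, G, B]
A -> miss, evict J, frames [G, B, A]
G -> hit
J -> miss, evict B, frames [A, G, J]
A -> hit
G -> hit
J -> hit
A -> hit
G -> hit
J -> hit
Page faults: 7.

7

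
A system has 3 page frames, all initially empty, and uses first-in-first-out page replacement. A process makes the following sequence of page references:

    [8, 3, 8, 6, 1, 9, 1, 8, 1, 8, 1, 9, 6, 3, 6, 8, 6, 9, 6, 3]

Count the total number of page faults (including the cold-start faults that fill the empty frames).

8 -> fault, frames [8]
3 -> fault, frames [8, 3]
8 -> hit
6 -> fault, frames [8, 3, 6]
1 -> fault, evict 8, frames [3, 6, 1]
9 -> fault, evict 3, frames [6, 1, 9]
1 -> hit
8 -> fault, evict 6, frames [1, 9, 8]
1 -> hit
8 -> hit
1 -> hit
9 -> hit
6 -> fault, evict 1, frames [9, 8, 6]
3 -> fault, evict 9, frames [8, 6, 3]
6 -> hit
8 -> hit
6 -> hit
9 -> fault, evict 8, frames [6, 3, 9]
6 -> hit
3 -> hit
Page faults: 9.

9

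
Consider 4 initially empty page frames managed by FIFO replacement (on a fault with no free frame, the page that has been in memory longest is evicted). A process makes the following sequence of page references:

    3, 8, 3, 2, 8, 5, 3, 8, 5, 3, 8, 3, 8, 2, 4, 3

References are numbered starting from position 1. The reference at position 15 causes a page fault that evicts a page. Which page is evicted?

3

pos 1: 3 → fault, frames (3)
pos 2: 8 → fault, frames (3 8)
pos 3: 3 → hit
pos 4: 2 → fault, frames (3 8 2)
pos 5: 8 → hit
pos 6: 5 → fault, frames (3 8 2 5)
pos 7: 3 → hit
pos 8: 8 → hit
pos 9: 5 → hit
pos 10: 3 → hit
pos 11: 8 → hit
pos 12: 3 → hit
pos 13: 8 → hit
pos 14: 2 → hit
pos 15: 4 → fault, evict 3, frames (8 2 5 4)
At position 15, page 3 is evicted.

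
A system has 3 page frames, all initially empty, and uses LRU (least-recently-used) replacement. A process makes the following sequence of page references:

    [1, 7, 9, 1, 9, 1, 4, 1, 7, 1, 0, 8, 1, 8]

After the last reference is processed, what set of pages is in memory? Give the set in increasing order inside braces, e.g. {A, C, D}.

1 → fault, frames [1]
7 → fault, frames [1, 7]
9 → fault, frames [1, 7, 9]
1 → hit
9 → hit
1 → hit
4 → fault, evict 7, frames [9, 1, 4]
1 → hit
7 → fault, evict 9, frames [4, 1, 7]
1 → hit
0 → fault, evict 4, frames [7, 1, 0]
8 → fault, evict 7, frames [1, 0, 8]
1 → hit
8 → hit

{0, 1, 8}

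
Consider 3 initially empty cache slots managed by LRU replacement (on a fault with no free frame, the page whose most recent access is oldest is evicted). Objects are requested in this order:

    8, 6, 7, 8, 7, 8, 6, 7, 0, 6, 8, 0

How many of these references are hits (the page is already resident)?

7

8 -> fault, frames (8)
6 -> fault, frames (8 6)
7 -> fault, frames (8 6 7)
8 -> hit
7 -> hit
8 -> hit
6 -> hit
7 -> hit
0 -> fault, evict 8, frames (6 7 0)
6 -> hit
8 -> fault, evict 7, frames (0 6 8)
0 -> hit
Hits: 7.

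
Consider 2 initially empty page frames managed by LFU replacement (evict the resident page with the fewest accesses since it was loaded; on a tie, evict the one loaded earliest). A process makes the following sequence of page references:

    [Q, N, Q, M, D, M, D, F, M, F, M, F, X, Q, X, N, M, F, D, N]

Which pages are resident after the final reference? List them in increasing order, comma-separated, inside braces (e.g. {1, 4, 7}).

Q: miss, frames {Q}
N: miss, frames {Q,N}
Q: hit
M: miss, evict N, frames {Q,M}
D: miss, evict M, frames {Q,D}
M: miss, evict D, frames {Q,M}
D: miss, evict M, frames {Q,D}
F: miss, evict D, frames {Q,F}
M: miss, evict F, frames {Q,M}
F: miss, evict M, frames {Q,F}
M: miss, evict F, frames {Q,M}
F: miss, evict M, frames {Q,F}
X: miss, evict F, frames {Q,X}
Q: hit
X: hit
N: miss, evict X, frames {Q,N}
M: miss, evict N, frames {Q,M}
F: miss, evict M, frames {Q,F}
D: miss, evict F, frames {Q,D}
N: miss, evict D, frames {Q,N}

{N, Q}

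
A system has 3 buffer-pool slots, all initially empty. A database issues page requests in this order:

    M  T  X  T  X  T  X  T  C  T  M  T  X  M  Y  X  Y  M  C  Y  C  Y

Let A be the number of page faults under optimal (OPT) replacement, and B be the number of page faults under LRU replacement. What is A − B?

Under OPT: F F F . . . . . F . . . F . F . . . F . . . → 7 faults.
Under LRU: F F F . . . . . F . F . F . F . . . F . . . → 8 faults.
A − B = 7 − 8 = -1.

-1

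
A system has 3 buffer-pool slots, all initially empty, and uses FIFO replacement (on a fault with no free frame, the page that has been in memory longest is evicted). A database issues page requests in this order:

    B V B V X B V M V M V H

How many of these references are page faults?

B -> fault, frames (B)
V -> fault, frames (B V)
B -> hit
V -> hit
X -> fault, frames (B V X)
B -> hit
V -> hit
M -> fault, evict B, frames (V X M)
V -> hit
M -> hit
V -> hit
H -> fault, evict V, frames (X M H)
Page faults: 5.

5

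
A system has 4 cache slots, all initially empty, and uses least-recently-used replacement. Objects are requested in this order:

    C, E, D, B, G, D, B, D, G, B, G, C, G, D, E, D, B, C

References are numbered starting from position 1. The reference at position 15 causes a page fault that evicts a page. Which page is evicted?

B

pos 1: C → miss, frames (C)
pos 2: E → miss, frames (C E)
pos 3: D → miss, frames (C E D)
pos 4: B → miss, frames (C E D B)
pos 5: G → miss, evict C, frames (E D B G)
pos 6: D → hit
pos 7: B → hit
pos 8: D → hit
pos 9: G → hit
pos 10: B → hit
pos 11: G → hit
pos 12: C → miss, evict E, frames (D B G C)
pos 13: G → hit
pos 14: D → hit
pos 15: E → miss, evict B, frames (C G D E)
At position 15, page B is evicted.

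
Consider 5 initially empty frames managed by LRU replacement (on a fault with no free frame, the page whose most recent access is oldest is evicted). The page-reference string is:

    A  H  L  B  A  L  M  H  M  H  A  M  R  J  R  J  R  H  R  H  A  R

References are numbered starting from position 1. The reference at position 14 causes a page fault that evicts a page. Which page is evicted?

L

pos 1: A -> miss, frames [A]
pos 2: H -> miss, frames [A, H]
pos 3: L -> miss, frames [A, H, L]
pos 4: B -> miss, frames [A, H, L, B]
pos 5: A -> hit
pos 6: L -> hit
pos 7: M -> miss, frames [H, B, A, L, M]
pos 8: H -> hit
pos 9: M -> hit
pos 10: H -> hit
pos 11: A -> hit
pos 12: M -> hit
pos 13: R -> miss, evict B, frames [L, H, A, M, R]
pos 14: J -> miss, evict L, frames [H, A, M, R, J]
At position 14, page L is evicted.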